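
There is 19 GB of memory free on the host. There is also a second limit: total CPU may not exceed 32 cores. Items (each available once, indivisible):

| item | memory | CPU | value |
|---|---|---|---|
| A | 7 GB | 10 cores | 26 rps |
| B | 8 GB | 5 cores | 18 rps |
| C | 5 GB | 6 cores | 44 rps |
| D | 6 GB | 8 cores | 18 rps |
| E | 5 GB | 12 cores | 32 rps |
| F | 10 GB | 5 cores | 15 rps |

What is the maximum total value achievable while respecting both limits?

102 rps

Feasible sets respecting both limits:
- A+C+E: memory 17, CPU 28, value 102
- B+C+E: memory 18, CPU 23, value 94
- C+D+E: memory 16, CPU 26, value 94
- A+C+D: memory 18, CPU 24, value 88
Best: 102 rps.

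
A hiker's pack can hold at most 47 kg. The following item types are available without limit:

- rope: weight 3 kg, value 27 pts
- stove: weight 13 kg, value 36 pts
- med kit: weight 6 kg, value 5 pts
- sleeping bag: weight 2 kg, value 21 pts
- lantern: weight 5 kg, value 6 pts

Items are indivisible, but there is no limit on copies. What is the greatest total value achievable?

Best value-per-unit is sleeping bag at 21/2; filling with it alone gives 23×21 = 483.
Optimal mix: 1×rope + 22×sleeping bag → weight 47, value 489.

489 pts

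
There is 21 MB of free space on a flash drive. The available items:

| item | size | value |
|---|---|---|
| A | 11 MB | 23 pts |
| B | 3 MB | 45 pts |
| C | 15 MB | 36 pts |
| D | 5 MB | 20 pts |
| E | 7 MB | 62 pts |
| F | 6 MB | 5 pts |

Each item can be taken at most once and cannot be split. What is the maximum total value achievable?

132 pts

Check high-value combinations within 21 MB:
- B+D+E+F: size 3+5+7+6=21, value 45+20+62+5=132
- A+B+E: size 11+3+7=21, value 23+45+62=130
- B+D+E: size 3+5+7=15, value 45+20+62=127
- B+E+F: size 3+7+6=16, value 45+62+5=112
Best: 132 pts.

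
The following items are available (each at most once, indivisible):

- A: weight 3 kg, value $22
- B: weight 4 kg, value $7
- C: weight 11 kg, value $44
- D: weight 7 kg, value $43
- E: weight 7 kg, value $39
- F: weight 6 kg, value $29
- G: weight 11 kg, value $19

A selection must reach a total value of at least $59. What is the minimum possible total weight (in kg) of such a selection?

Subsets with value ≥ 59, sorted by total weight:
- A+D: weight 10, value 65
- A+E: weight 10, value 61
Minimum weight: 10 kg.

10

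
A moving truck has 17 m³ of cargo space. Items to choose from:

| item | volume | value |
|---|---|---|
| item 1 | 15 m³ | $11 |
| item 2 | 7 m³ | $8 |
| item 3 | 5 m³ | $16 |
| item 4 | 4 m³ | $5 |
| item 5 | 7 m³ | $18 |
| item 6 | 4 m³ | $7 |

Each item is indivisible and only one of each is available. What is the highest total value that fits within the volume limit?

Check high-value combinations within 17 m³:
- item 3+item 5+item 6: volume 5+7+4=16, value 16+18+7=41
- item 3+item 4+item 5: volume 5+4+7=16, value 16+5+18=39
- item 3+item 5: volume 5+7=12, value 16+18=34
- item 2+item 3+item 6: volume 7+5+4=16, value 8+16+7=31
Best: $41.

$41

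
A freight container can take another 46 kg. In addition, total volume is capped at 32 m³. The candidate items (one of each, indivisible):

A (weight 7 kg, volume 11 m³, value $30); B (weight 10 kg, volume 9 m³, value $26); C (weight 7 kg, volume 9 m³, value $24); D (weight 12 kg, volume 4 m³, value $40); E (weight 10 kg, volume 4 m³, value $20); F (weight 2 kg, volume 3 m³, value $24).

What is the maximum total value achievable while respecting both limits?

Feasible sets respecting both limits:
- A+B+D+E+F: weight 41, volume 31, value 140
- A+C+D+E+F: weight 38, volume 31, value 138
- B+C+D+E+F: weight 41, volume 29, value 134
Best: $140.

$140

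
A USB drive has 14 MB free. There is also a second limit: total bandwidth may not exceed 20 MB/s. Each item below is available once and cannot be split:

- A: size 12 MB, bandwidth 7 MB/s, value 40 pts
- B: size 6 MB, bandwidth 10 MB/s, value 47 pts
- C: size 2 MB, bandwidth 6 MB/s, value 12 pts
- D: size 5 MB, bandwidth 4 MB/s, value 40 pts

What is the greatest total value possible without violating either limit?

Feasible sets respecting both limits:
- B+C+D: size 13, bandwidth 20, value 99
- B+D: size 11, bandwidth 14, value 87
- B+C: size 8, bandwidth 16, value 59
- A+C: size 14, bandwidth 13, value 52
Best: 99 pts.

99 pts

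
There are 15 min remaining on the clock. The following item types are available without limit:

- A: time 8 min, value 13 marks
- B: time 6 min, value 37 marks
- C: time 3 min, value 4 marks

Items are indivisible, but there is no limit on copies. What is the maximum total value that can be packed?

78 marks

Best value-per-unit is B at 37/6; filling with it alone gives 2×37 = 74.
Optimal mix: 2×B + 1×C → time 15, value 78.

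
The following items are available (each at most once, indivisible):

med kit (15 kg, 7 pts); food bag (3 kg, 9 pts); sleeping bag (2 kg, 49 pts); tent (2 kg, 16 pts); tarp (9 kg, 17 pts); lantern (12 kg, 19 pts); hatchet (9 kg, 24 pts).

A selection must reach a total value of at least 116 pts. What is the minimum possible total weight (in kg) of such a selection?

Subsets with value ≥ 116, sorted by total weight:
- food bag+sleeping bag+tent+lantern+hatchet: weight 28, value 117
- sleeping bag+tent+tarp+lantern+hatchet: weight 34, value 125
Minimum weight: 28 kg.

28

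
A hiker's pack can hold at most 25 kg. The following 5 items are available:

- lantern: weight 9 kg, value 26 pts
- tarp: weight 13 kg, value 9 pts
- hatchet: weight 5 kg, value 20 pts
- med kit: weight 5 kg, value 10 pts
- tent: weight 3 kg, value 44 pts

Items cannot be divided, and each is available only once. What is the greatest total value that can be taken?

100 pts

Check high-value combinations within 25 kg:
- lantern+hatchet+med kit+tent: weight 9+5+5+3=22, value 26+20+10+44=100
- lantern+hatchet+tent: weight 9+5+3=17, value 26+20+44=90
- lantern+med kit+tent: weight 9+5+3=17, value 26+10+44=80
- lantern+tarp+tent: weight 9+13+3=25, value 26+9+44=79
- hatchet+med kit+tent: weight 5+5+3=13, value 20+10+44=74
Best: 100 pts.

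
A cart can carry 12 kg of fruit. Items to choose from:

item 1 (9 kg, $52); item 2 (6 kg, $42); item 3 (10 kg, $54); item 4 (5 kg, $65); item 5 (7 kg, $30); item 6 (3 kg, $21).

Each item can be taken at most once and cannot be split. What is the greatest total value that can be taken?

$107

This is a 0/1 knapsack; check combinations near the capacity.
- item 2+item 4: weight 6+5=11, value 42+65=107
- item 4+item 5: weight 5+7=12, value 65+30=95
- item 4+item 6: weight 5+3=8, value 65+21=86
Best: $107.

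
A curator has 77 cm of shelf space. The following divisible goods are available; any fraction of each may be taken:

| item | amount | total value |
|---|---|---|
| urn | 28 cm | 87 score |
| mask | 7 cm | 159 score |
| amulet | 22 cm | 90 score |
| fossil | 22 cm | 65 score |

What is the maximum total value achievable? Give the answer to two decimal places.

395.09

Take in order of value per unit:
- mask (159/7 per unit): all 7 → value 159, running total 159.00
- amulet (90/22 per unit): all 22 → value 90, running total 249.00
- urn (87/28 per unit): all 28 → value 87, running total 336.00
- fossil (65/22 per unit): 20 of 22 → value 20×65/22 = 59.0909, running total 395.09
Total 395.09.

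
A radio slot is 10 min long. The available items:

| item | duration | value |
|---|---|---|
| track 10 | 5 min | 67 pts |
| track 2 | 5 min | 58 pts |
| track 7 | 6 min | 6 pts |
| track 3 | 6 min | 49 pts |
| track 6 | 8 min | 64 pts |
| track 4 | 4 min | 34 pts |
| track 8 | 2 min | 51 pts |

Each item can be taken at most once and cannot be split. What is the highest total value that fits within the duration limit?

Check high-value combinations within 10 min:
- track 10+track 2: duration 5+5=10, value 67+58=125
- track 10+track 8: duration 5+2=7, value 67+51=118
- track 6+track 8: duration 8+2=10, value 64+51=115
Best: 125 pts.

125 pts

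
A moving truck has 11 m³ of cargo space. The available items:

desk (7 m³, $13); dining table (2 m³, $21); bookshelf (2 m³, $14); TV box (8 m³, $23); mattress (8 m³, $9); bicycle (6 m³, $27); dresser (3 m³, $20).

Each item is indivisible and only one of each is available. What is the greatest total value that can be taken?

$68

Check high-value combinations within 11 m³:
- dining table+bicycle+dresser: volume 2+6+3=11, value 21+27+20=68
- dining table+bookshelf+bicycle: volume 2+2+6=10, value 21+14+27=62
- bookshelf+bicycle+dresser: volume 2+6+3=11, value 14+27+20=61
Best: $68.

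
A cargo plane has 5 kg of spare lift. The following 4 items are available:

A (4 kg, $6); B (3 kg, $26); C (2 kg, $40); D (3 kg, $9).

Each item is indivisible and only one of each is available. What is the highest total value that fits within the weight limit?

Check high-value combinations within 5 kg:
- B+C: weight 3+2=5, value 26+40=66
- C+D: weight 2+3=5, value 40+9=49
- C: weight 2, value 40
- B: weight 3, value 26
- D: weight 3, value 9
Best: $66.

$66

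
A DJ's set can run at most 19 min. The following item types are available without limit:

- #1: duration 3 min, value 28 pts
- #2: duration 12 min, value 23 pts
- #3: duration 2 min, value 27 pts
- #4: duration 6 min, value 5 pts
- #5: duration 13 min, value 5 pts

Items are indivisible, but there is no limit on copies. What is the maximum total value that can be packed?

244 pts

Best value-per-unit is #3 at 27/2; filling with it alone gives 9×27 = 243.
Optimal mix: 1×#1 + 8×#3 → duration 19, value 244.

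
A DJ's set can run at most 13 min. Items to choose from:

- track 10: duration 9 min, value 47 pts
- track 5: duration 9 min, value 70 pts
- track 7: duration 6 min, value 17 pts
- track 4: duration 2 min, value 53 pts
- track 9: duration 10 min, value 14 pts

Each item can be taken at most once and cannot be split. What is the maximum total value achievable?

123 pts

This is a 0/1 knapsack; check combinations near the capacity.
- track 5+track 4: duration 9+2=11, value 70+53=123
- track 10+track 4: duration 9+2=11, value 47+53=100
- track 7+track 4: duration 6+2=8, value 17+53=70
- track 5: duration 9, value 70
- track 4+track 9: duration 2+10=12, value 53+14=67
Best: 123 pts.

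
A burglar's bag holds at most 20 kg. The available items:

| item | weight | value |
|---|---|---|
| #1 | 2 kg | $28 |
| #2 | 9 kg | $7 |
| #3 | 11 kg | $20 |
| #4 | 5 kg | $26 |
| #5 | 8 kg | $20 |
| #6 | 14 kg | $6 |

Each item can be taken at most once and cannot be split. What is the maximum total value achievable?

This is a 0/1 knapsack; check combinations near the capacity.
- #1+#4+#5: weight 2+5+8=15, value 28+26+20=74
- #1+#3+#4: weight 2+11+5=18, value 28+20+26=74
- #1+#2+#4: weight 2+9+5=16, value 28+7+26=61
Best: $74.

$74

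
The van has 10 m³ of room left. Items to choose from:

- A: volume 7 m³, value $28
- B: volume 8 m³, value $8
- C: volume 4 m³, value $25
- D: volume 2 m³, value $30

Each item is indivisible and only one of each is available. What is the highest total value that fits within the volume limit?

Check high-value combinations within 10 m³:
- A+D: volume 7+2=9, value 28+30=58
- C+D: volume 4+2=6, value 25+30=55
- B+D: volume 8+2=10, value 8+30=38
Best: $58.

$58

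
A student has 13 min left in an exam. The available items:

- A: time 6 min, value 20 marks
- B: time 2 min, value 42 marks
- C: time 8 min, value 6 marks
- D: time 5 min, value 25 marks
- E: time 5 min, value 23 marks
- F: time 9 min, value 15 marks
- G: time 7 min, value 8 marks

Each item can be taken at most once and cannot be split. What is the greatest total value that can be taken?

90 marks

This is a 0/1 knapsack; check combinations near the capacity.
- B+D+E: time 2+5+5=12, value 42+25+23=90
- A+B+D: time 6+2+5=13, value 20+42+25=87
- A+B+E: time 6+2+5=13, value 20+42+23=85
- B+D: time 2+5=7, value 42+25=67
- B+E: time 2+5=7, value 42+23=65
Best: 90 marks.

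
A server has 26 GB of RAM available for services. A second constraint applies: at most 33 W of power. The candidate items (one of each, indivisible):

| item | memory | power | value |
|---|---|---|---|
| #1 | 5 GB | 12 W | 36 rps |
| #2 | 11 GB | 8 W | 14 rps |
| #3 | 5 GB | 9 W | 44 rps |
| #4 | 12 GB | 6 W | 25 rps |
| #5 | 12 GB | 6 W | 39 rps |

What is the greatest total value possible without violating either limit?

119 rps

Feasible sets respecting both limits:
- #1+#3+#5: memory 22, power 27, value 119
- #1+#3+#4: memory 22, power 27, value 105
- #1+#2+#3: memory 21, power 29, value 94
Best: 119 rps.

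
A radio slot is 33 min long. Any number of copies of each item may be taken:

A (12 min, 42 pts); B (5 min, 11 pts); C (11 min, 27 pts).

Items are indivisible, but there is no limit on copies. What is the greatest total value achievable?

Best value-per-unit is A at 42/12; filling with it alone gives 2×42 = 84.
Optimal mix: 2×A + 1×B → duration 29, value 95.

95 pts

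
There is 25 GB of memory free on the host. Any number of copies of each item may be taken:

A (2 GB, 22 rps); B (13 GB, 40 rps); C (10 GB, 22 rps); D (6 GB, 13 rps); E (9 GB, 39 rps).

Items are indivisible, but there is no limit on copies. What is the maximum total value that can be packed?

Best value-per-unit is A at 22/2, and filling with it alone uses memory 12×2=24. No mix of the others beats 12×22 = 264.

264 rps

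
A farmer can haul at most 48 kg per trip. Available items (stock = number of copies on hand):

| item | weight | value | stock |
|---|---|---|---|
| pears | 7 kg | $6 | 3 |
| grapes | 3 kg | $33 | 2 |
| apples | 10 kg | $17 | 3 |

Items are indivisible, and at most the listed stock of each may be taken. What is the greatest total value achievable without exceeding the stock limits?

Best selections within weight 48 and stock limits:
- 1×pears + 2×grapes + 3×apples: weight 43, value 123
- 3×pears + 2×grapes + 2×apples: weight 47, value 118
- 2×grapes + 3×apples: weight 36, value 117
- 2×pears + 2×grapes + 2×apples: weight 40, value 112
Best: $123.

$123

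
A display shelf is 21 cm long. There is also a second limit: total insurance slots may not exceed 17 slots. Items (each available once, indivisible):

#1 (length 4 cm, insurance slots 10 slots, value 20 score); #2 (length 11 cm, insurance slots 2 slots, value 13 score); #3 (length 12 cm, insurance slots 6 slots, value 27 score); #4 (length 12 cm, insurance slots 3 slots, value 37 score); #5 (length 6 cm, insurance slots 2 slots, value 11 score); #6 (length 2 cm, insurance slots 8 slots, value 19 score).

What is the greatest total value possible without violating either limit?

Feasible sets respecting both limits:
- #4+#5+#6: length 20, insurance slots 13, value 67
- #1+#4: length 16, insurance slots 13, value 57
- #3+#5+#6: length 20, insurance slots 16, value 57
Best: 67 score.

67 score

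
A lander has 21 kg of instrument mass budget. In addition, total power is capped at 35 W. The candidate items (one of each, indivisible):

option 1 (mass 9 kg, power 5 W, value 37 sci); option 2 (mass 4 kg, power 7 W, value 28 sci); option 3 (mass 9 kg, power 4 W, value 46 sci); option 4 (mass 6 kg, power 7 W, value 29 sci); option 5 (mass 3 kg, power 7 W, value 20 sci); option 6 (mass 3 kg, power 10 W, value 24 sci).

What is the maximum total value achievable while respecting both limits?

Feasible sets respecting both limits:
- option 3+option 4+option 5+option 6: mass 21, power 28, value 119
- option 2+option 3+option 5+option 6: mass 19, power 28, value 118
- option 1+option 4+option 5+option 6: mass 21, power 29, value 110
- option 1+option 2+option 5+option 6: mass 19, power 29, value 109
Best: 119 sci.

119 sci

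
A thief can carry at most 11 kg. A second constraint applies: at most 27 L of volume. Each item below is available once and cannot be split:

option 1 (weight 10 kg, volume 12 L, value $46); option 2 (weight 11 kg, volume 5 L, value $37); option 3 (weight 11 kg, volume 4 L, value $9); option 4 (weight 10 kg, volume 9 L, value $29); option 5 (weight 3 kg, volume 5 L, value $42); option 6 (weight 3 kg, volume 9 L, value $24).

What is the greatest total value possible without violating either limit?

Feasible sets respecting both limits:
- option 5+option 6: weight 6, volume 14, value 66
- option 1: weight 10, volume 12, value 46
- option 5: weight 3, volume 5, value 42
- option 2: weight 11, volume 5, value 37
Best: $66.

$66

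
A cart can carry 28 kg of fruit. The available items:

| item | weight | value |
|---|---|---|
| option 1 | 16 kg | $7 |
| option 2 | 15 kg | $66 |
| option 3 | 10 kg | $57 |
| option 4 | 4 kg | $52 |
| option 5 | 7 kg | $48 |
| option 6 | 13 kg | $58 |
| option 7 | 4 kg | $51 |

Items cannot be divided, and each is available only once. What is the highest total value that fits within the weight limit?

This is a 0/1 knapsack; check combinations near the capacity.
- option 4+option 5+option 6+option 7: weight 4+7+13+4=28, value 52+48+58+51=209
- option 3+option 4+option 5+option 7: weight 10+4+7+4=25, value 57+52+48+51=208
- option 2+option 4+option 7: weight 15+4+4=23, value 66+52+51=169
- option 3+option 4+option 6: weight 10+4+13=27, value 57+52+58=167
Best: $209.

$209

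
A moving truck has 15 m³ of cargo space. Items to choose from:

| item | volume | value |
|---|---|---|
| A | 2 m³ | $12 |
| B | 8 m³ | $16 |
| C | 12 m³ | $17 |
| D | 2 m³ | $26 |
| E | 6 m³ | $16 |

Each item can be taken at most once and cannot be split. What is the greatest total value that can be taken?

Check high-value combinations within 15 m³:
- A+D+E: volume 2+2+6=10, value 12+26+16=54
- A+B+D: volume 2+8+2=12, value 12+16+26=54
- C+D: volume 12+2=14, value 17+26=43
- D+E: volume 2+6=8, value 26+16=42
- B+D: volume 8+2=10, value 16+26=42
Best: $54.

$54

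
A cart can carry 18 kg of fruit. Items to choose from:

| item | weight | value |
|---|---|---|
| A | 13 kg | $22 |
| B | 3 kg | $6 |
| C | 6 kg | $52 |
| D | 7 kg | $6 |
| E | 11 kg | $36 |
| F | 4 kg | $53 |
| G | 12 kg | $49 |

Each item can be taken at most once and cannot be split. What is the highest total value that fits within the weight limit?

$111

Check high-value combinations within 18 kg:
- B+C+F: weight 3+6+4=13, value 6+52+53=111
- C+D+F: weight 6+7+4=17, value 52+6+53=111
- C+F: weight 6+4=10, value 52+53=105
- F+G: weight 4+12=16, value 53+49=102
- C+G: weight 6+12=18, value 52+49=101
Best: $111.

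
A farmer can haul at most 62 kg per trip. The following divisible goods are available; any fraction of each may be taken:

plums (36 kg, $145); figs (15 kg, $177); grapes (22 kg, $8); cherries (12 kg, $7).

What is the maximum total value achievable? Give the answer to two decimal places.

328.42

Take in order of value per unit:
- figs (177/15 per unit): all 15 → value 177, running total 177.00
- plums (145/36 per unit): all 36 → value 145, running total 322.00
- cherries (7/12 per unit): 11 of 12 → value 11×7/12 = 6.4167, running total 328.42
Total 328.42.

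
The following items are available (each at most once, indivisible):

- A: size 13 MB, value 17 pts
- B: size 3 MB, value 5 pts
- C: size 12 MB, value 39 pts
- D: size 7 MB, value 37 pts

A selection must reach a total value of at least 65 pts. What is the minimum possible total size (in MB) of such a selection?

Subsets with value ≥ 65, sorted by total size:
- C+D: size 19, value 76
- B+C+D: size 22, value 81
Minimum size: 19 MB.

19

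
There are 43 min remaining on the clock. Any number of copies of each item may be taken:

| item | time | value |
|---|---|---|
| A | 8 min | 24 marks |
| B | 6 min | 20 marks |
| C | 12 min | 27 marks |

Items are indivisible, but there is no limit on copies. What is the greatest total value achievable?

Best value-per-unit is B at 20/6, and filling with it alone uses time 7×6=42. No mix of the others beats 7×20 = 140.

140 marks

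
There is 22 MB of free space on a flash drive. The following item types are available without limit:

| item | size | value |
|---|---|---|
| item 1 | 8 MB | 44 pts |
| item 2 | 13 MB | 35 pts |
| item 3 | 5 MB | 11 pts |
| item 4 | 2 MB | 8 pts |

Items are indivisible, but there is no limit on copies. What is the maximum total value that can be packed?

Best value-per-unit is item 1 at 44/8; filling with it alone gives 2×44 = 88.
Optimal mix: 2×item 1 + 3×item 4 → size 22, value 112.

112 pts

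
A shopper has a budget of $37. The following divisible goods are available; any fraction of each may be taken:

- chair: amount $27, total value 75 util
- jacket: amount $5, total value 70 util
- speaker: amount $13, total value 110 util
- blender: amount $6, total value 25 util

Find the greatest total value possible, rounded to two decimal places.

241.11

Take in order of value per unit:
- jacket (70/5 per unit): all 5 → value 70, running total 70.00
- speaker (110/13 per unit): all 13 → value 110, running total 180.00
- blender (25/6 per unit): all 6 → value 25, running total 205.00
- chair (75/27 per unit): 13 of 27 → value 13×75/27 = 36.1111, running total 241.11
Total 241.11.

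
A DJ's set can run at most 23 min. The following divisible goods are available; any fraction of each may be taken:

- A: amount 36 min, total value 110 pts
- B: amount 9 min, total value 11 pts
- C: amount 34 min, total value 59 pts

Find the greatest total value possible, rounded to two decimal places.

Take in order of value per unit:
- A (110/36 per unit): 23 of 36 → value 23×110/36 = 70.2778, running total 70.28
Total 70.28.

70.28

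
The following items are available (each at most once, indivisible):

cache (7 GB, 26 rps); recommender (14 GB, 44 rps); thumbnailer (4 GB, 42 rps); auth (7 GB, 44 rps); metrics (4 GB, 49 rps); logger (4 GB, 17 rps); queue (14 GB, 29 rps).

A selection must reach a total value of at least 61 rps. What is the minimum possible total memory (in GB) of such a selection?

8

Subsets with value ≥ 61, sorted by total memory:
- thumbnailer+metrics: memory 8, value 91
- metrics+logger: memory 8, value 66
- auth+metrics: memory 11, value 93
- thumbnailer+auth: memory 11, value 86
Minimum memory: 8 GB.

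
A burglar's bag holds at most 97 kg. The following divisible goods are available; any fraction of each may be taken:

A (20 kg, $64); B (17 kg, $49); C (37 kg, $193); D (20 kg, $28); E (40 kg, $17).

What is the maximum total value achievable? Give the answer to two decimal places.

Take in order of value per unit:
- C (193/37 per unit): all 37 → value 193, running total 193.00
- A (64/20 per unit): all 20 → value 64, running total 257.00
- B (49/17 per unit): all 17 → value 49, running total 306.00
- D (28/20 per unit): all 20 → value 28, running total 334.00
- E (17/40 per unit): 3 of 40 → value 3×17/40 = 1.2750, running total 335.28
Total 335.28.

335.28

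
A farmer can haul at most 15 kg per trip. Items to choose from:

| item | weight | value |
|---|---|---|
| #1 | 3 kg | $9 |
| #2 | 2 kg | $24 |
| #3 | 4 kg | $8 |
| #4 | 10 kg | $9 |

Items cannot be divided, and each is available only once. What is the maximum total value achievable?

Check high-value combinations within 15 kg:
- #1+#2+#4: weight 3+2+10=15, value 9+24+9=42
- #1+#2+#3: weight 3+2+4=9, value 9+24+8=41
- #1+#2: weight 3+2=5, value 9+24=33
- #2+#4: weight 2+10=12, value 24+9=33
- #2+#3: weight 2+4=6, value 24+8=32
Best: $42.

$42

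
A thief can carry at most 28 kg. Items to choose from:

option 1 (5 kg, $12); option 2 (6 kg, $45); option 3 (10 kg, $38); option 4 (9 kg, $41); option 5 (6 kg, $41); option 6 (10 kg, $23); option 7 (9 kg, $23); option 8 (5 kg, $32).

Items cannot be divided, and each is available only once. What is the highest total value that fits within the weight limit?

$159

This is a 0/1 knapsack; check combinations near the capacity.
- option 2+option 4+option 5+option 8: weight 6+9+6+5=26, value 45+41+41+32=159
- option 2+option 3+option 5+option 8: weight 6+10+6+5=27, value 45+38+41+32=156
- option 2+option 5+option 7+option 8: weight 6+6+9+5=26, value 45+41+23+32=141
Best: $159.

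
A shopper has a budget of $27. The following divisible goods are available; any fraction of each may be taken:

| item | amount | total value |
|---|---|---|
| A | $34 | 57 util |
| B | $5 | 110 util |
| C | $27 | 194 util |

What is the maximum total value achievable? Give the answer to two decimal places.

268.07

Take in order of value per unit:
- B (110/5 per unit): all 5 → value 110, running total 110.00
- C (194/27 per unit): 22 of 27 → value 22×194/27 = 158.0741, running total 268.07
Total 268.07.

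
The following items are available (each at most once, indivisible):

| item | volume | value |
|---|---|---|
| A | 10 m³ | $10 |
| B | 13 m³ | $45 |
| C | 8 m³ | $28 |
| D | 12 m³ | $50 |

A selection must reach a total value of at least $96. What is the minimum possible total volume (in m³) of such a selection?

Subsets with value ≥ 96, sorted by total volume:
- B+C+D: volume 33, value 123
- A+B+D: volume 35, value 105
Minimum volume: 33 m³.

33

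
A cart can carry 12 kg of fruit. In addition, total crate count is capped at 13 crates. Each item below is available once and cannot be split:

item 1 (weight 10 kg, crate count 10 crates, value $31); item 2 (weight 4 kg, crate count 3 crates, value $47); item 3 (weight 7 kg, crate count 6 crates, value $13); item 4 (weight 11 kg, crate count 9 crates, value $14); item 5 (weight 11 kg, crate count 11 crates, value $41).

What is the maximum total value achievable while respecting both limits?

Feasible sets respecting both limits:
- item 2+item 3: weight 11, crate count 9, value 60
- item 2: weight 4, crate count 3, value 47
- item 5: weight 11, crate count 11, value 41
- item 1: weight 10, crate count 10, value 31
Best: $60.

$60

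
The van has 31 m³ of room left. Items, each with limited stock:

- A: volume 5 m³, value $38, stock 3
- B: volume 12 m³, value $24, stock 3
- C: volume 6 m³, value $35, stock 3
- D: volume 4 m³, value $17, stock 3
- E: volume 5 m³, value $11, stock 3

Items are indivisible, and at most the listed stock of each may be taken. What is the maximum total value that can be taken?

$201

Best selections within volume 31 and stock limits:
- 3×A + 2×C + 1×D: volume 31, value 201
- 3×A + 2×C: volume 27, value 184
- 3×A + 1×C + 2×D: volume 29, value 183
Best: $201.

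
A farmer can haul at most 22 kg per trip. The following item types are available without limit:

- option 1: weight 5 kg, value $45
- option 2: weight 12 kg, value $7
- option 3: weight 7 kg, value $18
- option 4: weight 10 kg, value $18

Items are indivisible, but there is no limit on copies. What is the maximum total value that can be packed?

$180

Best value-per-unit is option 1 at 45/5, and filling with it alone uses weight 4×5=20. No mix of the others beats 4×45 = 180.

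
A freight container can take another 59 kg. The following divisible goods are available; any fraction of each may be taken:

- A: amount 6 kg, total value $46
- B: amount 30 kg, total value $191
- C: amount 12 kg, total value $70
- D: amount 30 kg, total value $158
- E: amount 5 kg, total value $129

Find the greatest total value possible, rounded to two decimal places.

Take in order of value per unit:
- E (129/5 per unit): all 5 → value 129, running total 129.00
- A (46/6 per unit): all 6 → value 46, running total 175.00
- B (191/30 per unit): all 30 → value 191, running total 366.00
- C (70/12 per unit): all 12 → value 70, running total 436.00
- D (158/30 per unit): 6 of 30 → value 6×158/30 = 31.6000, running total 467.60
Total 467.60.

467.60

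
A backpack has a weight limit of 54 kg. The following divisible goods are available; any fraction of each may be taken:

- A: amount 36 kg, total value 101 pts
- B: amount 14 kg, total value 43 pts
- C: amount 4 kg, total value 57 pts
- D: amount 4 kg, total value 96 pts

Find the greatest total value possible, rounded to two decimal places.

Take in order of value per unit:
- D (96/4 per unit): all 4 → value 96, running total 96.00
- C (57/4 per unit): all 4 → value 57, running total 153.00
- B (43/14 per unit): all 14 → value 43, running total 196.00
- A (101/36 per unit): 32 of 36 → value 32×101/36 = 89.7778, running total 285.78
Total 285.78.

285.78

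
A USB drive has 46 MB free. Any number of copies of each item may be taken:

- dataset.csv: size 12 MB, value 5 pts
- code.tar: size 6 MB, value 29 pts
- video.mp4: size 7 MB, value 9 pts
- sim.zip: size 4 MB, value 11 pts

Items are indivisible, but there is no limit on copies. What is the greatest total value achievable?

214 pts

Best value-per-unit is code.tar at 29/6; filling with it alone gives 7×29 = 203.
Optimal mix: 7×code.tar + 1×sim.zip → size 46, value 214.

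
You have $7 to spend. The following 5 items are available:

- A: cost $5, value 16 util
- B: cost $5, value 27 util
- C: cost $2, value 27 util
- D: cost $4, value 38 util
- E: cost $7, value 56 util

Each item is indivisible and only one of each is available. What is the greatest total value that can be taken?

65 util

Check high-value combinations within $7:
- C+D: cost 2+4=6, value 27+38=65
- E: cost 7, value 56
- B+C: cost 5+2=7, value 27+27=54
Best: 65 util.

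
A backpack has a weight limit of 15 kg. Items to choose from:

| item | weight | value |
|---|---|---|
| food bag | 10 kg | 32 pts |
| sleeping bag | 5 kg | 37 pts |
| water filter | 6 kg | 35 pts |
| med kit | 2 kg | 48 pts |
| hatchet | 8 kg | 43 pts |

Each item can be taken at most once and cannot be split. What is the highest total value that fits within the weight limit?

This is a 0/1 knapsack; check combinations near the capacity.
- sleeping bag+med kit+hatchet: weight 5+2+8=15, value 37+48+43=128
- sleeping bag+water filter+med kit: weight 5+6+2=13, value 37+35+48=120
- med kit+hatchet: weight 2+8=10, value 48+43=91
- sleeping bag+med kit: weight 5+2=7, value 37+48=85
- water filter+med kit: weight 6+2=8, value 35+48=83
Best: 128 pts.

128 pts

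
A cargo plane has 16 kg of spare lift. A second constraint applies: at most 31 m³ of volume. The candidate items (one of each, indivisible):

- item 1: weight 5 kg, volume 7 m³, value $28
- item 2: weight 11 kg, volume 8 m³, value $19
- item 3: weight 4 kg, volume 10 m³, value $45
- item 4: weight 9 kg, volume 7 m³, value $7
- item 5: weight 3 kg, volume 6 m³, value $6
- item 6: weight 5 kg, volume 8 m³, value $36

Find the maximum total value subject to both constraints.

Feasible sets respecting both limits:
- item 1+item 3+item 6: weight 14, volume 25, value 109
- item 3+item 5+item 6: weight 12, volume 24, value 87
- item 3+item 6: weight 9, volume 18, value 81
- item 1+item 3+item 5: weight 12, volume 23, value 79
Best: $109.

$109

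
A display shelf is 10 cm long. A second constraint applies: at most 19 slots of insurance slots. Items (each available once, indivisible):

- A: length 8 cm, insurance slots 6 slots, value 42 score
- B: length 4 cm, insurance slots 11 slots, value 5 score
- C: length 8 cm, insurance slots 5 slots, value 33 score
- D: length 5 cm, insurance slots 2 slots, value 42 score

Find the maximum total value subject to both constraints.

Feasible sets respecting both limits:
- B+D: length 9, insurance slots 13, value 47
- A: length 8, insurance slots 6, value 42
- D: length 5, insurance slots 2, value 42
- C: length 8, insurance slots 5, value 33
Best: 47 score.

47 score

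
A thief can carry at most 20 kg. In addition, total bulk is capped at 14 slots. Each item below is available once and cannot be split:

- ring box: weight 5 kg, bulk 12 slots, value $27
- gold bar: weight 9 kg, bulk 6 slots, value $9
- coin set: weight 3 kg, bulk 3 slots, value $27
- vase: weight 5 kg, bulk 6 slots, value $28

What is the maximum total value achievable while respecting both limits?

$55

Feasible sets respecting both limits:
- coin set+vase: weight 8, bulk 9, value 55
- gold bar+vase: weight 14, bulk 12, value 37
- gold bar+coin set: weight 12, bulk 9, value 36
- vase: weight 5, bulk 6, value 28
Best: $55.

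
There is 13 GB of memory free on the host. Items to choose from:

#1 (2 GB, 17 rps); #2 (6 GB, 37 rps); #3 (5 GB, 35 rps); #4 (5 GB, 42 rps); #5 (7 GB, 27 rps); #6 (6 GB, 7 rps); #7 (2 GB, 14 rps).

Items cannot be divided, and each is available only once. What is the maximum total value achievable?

Check high-value combinations within 13 GB:
- #1+#2+#4: memory 2+6+5=13, value 17+37+42=96
- #1+#3+#4: memory 2+5+5=12, value 17+35+42=94
- #2+#4+#7: memory 6+5+2=13, value 37+42+14=93
- #3+#4+#7: memory 5+5+2=12, value 35+42+14=91
Best: 96 rps.

96 rps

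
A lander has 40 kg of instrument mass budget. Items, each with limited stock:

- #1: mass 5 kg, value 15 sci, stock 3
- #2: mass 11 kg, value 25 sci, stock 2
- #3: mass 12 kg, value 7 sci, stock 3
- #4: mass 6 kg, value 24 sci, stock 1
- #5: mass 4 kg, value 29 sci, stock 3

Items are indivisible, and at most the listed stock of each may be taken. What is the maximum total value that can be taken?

166 sci

Top feasible selections:
- 2×#1 + 1×#2 + 1×#4 + 3×#5: mass 39, value 166
- 2×#2 + 1×#4 + 3×#5: mass 40, value 161
- 3×#1 + 1×#2 + 3×#5: mass 38, value 157
- 3×#1 + 1×#4 + 3×#5: mass 33, value 156
Best: 166 sci.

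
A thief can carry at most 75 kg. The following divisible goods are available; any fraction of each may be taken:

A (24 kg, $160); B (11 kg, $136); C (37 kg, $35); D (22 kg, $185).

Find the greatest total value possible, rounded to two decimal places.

Take in order of value per unit:
- B (136/11 per unit): all 11 → value 136, running total 136.00
- D (185/22 per unit): all 22 → value 185, running total 321.00
- A (160/24 per unit): all 24 → value 160, running total 481.00
- C (35/37 per unit): 18 of 37 → value 18×35/37 = 17.0270, running total 498.03
Total 498.03.

498.03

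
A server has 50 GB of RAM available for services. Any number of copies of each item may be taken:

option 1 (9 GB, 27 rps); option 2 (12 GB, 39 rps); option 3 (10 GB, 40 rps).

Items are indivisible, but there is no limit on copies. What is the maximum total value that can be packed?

Best value-per-unit is option 3 at 40/10, and filling with it alone uses memory 5×10=50. No mix of the others beats 5×40 = 200.

200 rps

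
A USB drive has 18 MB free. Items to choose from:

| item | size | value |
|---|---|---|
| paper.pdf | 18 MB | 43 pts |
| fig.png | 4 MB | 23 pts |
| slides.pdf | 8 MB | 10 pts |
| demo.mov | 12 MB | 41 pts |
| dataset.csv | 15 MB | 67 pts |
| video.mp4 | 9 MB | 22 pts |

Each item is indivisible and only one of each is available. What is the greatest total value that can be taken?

67 pts

Check high-value combinations within 18 MB:
- dataset.csv: size 15, value 67
- fig.png+demo.mov: size 4+12=16, value 23+41=64
- fig.png+video.mp4: size 4+9=13, value 23+22=45
- paper.pdf: size 18, value 43
- demo.mov: size 12, value 41
Best: 67 pts.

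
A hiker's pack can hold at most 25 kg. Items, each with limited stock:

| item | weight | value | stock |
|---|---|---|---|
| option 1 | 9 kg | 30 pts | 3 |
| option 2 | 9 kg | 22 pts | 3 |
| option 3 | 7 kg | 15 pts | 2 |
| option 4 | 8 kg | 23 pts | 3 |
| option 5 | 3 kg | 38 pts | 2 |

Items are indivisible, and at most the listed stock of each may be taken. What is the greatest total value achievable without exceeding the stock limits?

136 pts

Top feasible selections:
- 2×option 1 + 2×option 5: weight 24, value 136
- 1×option 1 + 1×option 4 + 2×option 5: weight 23, value 129
- 1×option 1 + 1×option 2 + 2×option 5: weight 24, value 128
Best: 136 pts.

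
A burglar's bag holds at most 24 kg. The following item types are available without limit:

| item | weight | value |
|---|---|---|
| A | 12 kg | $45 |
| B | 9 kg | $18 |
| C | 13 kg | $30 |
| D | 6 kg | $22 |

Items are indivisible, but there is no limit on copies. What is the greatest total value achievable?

Best value-per-unit is A at 45/12, and filling with it alone uses weight 2×12=24. No mix of the others beats 2×45 = 90.

$90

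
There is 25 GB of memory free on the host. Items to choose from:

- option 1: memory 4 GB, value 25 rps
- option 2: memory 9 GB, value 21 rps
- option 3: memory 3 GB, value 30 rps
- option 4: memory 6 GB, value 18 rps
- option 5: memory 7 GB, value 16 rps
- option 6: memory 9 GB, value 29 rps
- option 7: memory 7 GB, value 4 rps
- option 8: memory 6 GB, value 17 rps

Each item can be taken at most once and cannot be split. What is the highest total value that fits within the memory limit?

This is a 0/1 knapsack; check combinations near the capacity.
- option 1+option 2+option 3+option 6: memory 4+9+3+9=25, value 25+21+30+29=105
- option 1+option 3+option 4+option 6: memory 4+3+6+9=22, value 25+30+18+29=102
- option 1+option 3+option 6+option 8: memory 4+3+9+6=22, value 25+30+29+17=101
Best: 105 rps.

105 rps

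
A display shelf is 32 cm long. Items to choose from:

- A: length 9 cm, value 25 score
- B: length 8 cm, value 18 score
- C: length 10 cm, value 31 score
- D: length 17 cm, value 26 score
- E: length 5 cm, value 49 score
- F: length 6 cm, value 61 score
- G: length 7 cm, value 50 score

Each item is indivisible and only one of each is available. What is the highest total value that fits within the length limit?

Check high-value combinations within 32 cm:
- C+E+F+G: length 10+5+6+7=28, value 31+49+61+50=191
- A+E+F+G: length 9+5+6+7=27, value 25+49+61+50=185
- B+E+F+G: length 8+5+6+7=26, value 18+49+61+50=178
- A+C+F+G: length 9+10+6+7=32, value 25+31+61+50=167
Best: 191 score.

191 score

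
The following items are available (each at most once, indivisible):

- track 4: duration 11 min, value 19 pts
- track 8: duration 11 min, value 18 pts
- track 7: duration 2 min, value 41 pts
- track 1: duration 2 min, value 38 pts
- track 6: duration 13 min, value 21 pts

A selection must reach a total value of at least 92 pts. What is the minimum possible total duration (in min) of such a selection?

15

Subsets with value ≥ 92, sorted by total duration:
- track 4+track 7+track 1: duration 15, value 98
- track 8+track 7+track 1: duration 15, value 97
- track 7+track 1+track 6: duration 17, value 100
- track 4+track 8+track 7+track 1: duration 26, value 116
Minimum duration: 15 min.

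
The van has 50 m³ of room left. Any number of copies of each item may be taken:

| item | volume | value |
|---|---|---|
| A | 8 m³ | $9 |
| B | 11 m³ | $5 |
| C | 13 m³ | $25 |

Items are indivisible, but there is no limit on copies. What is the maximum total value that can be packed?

Best value-per-unit is C at 25/13; filling with it alone gives 3×25 = 75.
Optimal mix: 1×A + 3×C → volume 47, value 84.

$84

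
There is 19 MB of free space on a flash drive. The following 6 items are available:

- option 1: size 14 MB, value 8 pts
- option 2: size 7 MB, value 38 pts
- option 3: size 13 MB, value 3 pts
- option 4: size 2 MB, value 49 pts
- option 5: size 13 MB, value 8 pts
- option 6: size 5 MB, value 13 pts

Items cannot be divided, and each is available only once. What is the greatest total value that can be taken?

Check high-value combinations within 19 MB:
- option 2+option 4+option 6: size 7+2+5=14, value 38+49+13=100
- option 2+option 4: size 7+2=9, value 38+49=87
- option 4+option 6: size 2+5=7, value 49+13=62
- option 4+option 5: size 2+13=15, value 49+8=57
Best: 100 pts.

100 pts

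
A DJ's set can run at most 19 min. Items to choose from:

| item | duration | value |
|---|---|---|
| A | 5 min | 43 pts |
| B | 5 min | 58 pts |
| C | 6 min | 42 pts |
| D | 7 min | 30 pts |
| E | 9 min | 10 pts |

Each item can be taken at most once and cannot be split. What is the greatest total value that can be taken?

143 pts

Check high-value combinations within 19 min:
- A+B+C: duration 5+5+6=16, value 43+58+42=143
- A+B+D: duration 5+5+7=17, value 43+58+30=131
- B+C+D: duration 5+6+7=18, value 58+42+30=130
- A+C+D: duration 5+6+7=18, value 43+42+30=115
Best: 143 pts.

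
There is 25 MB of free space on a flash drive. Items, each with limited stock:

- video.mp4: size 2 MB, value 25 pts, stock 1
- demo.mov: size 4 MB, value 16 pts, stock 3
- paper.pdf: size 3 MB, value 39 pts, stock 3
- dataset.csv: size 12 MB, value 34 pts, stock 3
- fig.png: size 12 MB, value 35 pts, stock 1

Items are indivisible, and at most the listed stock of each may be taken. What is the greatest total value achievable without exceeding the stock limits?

190 pts

Top feasible selections:
- 1×video.mp4 + 3×demo.mov + 3×paper.pdf: size 23, value 190
- 1×video.mp4 + 3×paper.pdf + 1×fig.png: size 23, value 177
- 1×video.mp4 + 3×paper.pdf + 1×dataset.csv: size 23, value 176
Best: 190 pts.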